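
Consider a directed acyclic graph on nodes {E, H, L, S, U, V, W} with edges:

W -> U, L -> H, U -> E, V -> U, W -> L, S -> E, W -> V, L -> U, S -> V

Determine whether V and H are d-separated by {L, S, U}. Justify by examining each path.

Yes

We examine all 6 paths between V and H:
  1. V ← W → L → H — W:fork[open]; L:chain[blocks] ⇒ blocked
  2. V ← W → U ← L → H — W:fork[open]; U:collider[open]; L:fork[blocks] ⇒ blocked
  3. V ← S → E ← U ← L → H — S:fork[blocks]; E:collider[blocks]; U:chain[blocks]; L:fork[blocks] ⇒ blocked
  4. V ← S → E ← U ← W → L → H — S:fork[blocks]; E:collider[blocks]; U:chain[blocks]; W:fork[open]; L:chain[blocks] ⇒ blocked
  5. V → U ← L → H — U:collider[open]; L:fork[blocks] ⇒ blocked
  6. V → U ← W → L → H — U:collider[open]; W:fork[open]; L:chain[blocks] ⇒ blocked
Every path is blocked, so V and H are d-separated given {L, S, U}.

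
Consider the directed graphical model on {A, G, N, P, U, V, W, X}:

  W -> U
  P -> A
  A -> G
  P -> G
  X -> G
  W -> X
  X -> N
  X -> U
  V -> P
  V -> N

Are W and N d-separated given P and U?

There are 6 undirected paths between W and N; checking each against the conditioning set {P, U}:
Path 1: W → X → N
  X is a chain and X is not conditioned on — no node blocks this path, so it is active.
Path 2: W → X → G ← A ← P ← V → N
  G is a collider here and neither G nor any of its descendants is conditioned on, so the collider stays closed — the path is blocked at G.
Path 3: W → X → G ← P ← V → N
  G is a collider here and neither G nor any of its descendants is conditioned on, so the collider stays closed — the path is blocked at G.
Path 4: W → U ← X → N
  U is a collider and U is conditioned on, which opens it; X is a fork and X is not conditioned on — no node blocks this path, so it is active.
Path 5: W → U ← X → G ← A ← P ← V → N
  G is a collider here and neither G nor any of its descendants is conditioned on, so the collider stays closed — the path is blocked at G.
Path 6: W → U ← X → G ← P ← V → N
  G is a collider here and neither G nor any of its descendants is conditioned on, so the collider stays closed — the path is blocked at G.
At least one path is unblocked, so d-separation fails.

No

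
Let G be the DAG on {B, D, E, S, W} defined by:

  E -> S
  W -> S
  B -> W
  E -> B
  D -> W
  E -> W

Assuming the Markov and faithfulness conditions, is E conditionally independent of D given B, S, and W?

Enumerating the 3 paths from E to D and testing each for blocking by {B, S, W}:
Path 1: E → B → W ← D
  B is a chain here and B is conditioned on, so the path is blocked at B.
Path 2: E → W ← D
  W is a collider and W is conditioned on, which opens it — no node blocks this path, so it is active.
Path 3: E → S ← W ← D
  W is a chain here and W is conditioned on, so the path is blocked at W.
At least one path is unblocked, so d-separation fails.

No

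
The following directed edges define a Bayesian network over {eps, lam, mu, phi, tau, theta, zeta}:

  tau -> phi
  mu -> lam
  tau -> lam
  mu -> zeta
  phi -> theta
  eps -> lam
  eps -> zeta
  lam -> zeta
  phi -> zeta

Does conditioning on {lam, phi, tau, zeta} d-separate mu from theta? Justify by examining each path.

We examine all 6 paths between mu and theta:
  1. mu → lam ← tau → phi → theta — lam:collider[open]; tau:fork[blocks]; phi:chain[blocks] ⇒ blocked
  2. mu → lam ← eps → zeta ← phi → theta — lam:collider[open]; eps:fork[open]; zeta:collider[open]; phi:fork[blocks] ⇒ blocked
  3. mu → lam → zeta ← phi → theta — lam:chain[blocks]; zeta:collider[open]; phi:fork[blocks] ⇒ blocked
  4. mu → zeta ← phi → theta — zeta:collider[open]; phi:fork[blocks] ⇒ blocked
  5. mu → zeta ← lam ← tau → phi → theta — zeta:collider[open]; lam:chain[blocks]; tau:fork[blocks]; phi:chain[blocks] ⇒ blocked
  6. mu → zeta ← eps → lam ← tau → phi → theta — zeta:collider[open]; eps:fork[open]; lam:collider[open]; tau:fork[blocks]; phi:chain[blocks] ⇒ blocked
All paths are blocked; mu ⊥ theta | {lam, phi, tau, zeta} holds.

Yes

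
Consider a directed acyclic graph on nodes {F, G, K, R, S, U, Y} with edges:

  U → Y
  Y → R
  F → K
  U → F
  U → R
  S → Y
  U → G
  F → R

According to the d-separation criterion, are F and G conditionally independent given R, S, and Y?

We examine all 3 paths between F and G:
  1. F ← U → G — U:fork[open] ⇒ active
  2. F → R ← Y ← U → G — R:collider[open]; Y:chain[blocks]; U:fork[open] ⇒ blocked
  3. F → R ← U → G — R:collider[open]; U:fork[open] ⇒ active
Since the path F ← U → G is active, F and G are not d-separated given {R, S, Y}.

No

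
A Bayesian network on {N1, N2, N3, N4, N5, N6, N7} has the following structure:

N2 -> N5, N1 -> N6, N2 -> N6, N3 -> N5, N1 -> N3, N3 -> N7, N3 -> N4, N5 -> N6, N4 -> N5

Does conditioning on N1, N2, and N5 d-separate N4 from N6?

Enumerating the 6 paths from N4 to N6 and testing each for blocking by {N1, N2, N5}:
  1. N4 → N5 ← N3 ← N1 → N6 — N5:collider[open]; N3:chain[open]; N1:fork[blocks] ⇒ blocked
  2. N4 → N5 ← N2 → N6 — N5:collider[open]; N2:fork[blocks] ⇒ blocked
  3. N4 → N5 → N6 — N5:chain[blocks] ⇒ blocked
  4. N4 ← N3 → N5 ← N2 → N6 — N3:fork[open]; N5:collider[open]; N2:fork[blocks] ⇒ blocked
  5. N4 ← N3 → N5 → N6 — N3:fork[open]; N5:chain[blocks] ⇒ blocked
  6. N4 ← N3 ← N1 → N6 — N3:chain[open]; N1:fork[blocks] ⇒ blocked
All paths are blocked; N4 ⊥ N6 | {N1, N2, N5} holds.

Yes — N4 and N6 are d-separated given {N1, N2, N5}.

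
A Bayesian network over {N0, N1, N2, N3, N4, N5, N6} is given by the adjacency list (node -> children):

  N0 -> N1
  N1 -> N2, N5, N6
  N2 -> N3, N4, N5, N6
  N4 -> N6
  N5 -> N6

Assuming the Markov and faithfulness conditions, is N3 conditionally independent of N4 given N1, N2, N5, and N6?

Enumerating the 6 paths from N3 to N4 and testing each for blocking by {N1, N2, N5, N6}:
  1. N3 ← N2 → N5 ← N1 → N6 ← N4 — N2:fork[blocks]; N5:collider[open]; N1:fork[blocks]; N6:collider[open] ⇒ blocked
  2. N3 ← N2 → N5 → N6 ← N4 — N2:fork[blocks]; N5:chain[blocks]; N6:collider[open] ⇒ blocked
  3. N3 ← N2 → N4 — N2:fork[blocks] ⇒ blocked
  4. N3 ← N2 ← N1 → N5 → N6 ← N4 — N2:chain[blocks]; N1:fork[blocks]; N5:chain[blocks]; N6:collider[open] ⇒ blocked
  5. N3 ← N2 ← N1 → N6 ← N4 — N2:chain[blocks]; N1:fork[blocks]; N6:collider[open] ⇒ blocked
  6. N3 ← N2 → N6 ← N4 — N2:fork[blocks]; N6:collider[open] ⇒ blocked
Since every path is blocked, d-separation holds.

Yes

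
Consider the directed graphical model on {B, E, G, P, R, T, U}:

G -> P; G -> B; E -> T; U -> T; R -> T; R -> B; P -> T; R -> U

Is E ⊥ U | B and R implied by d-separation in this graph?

3 paths connect E and U; each must be blocked for d-separation to hold:
  1. E → T ← R → U — T:collider[blocks]; R:fork[blocks] ⇒ blocked
  2. E → T ← P ← G → B ← R → U — T:collider[blocks]; P:chain[open]; G:fork[open]; B:collider[open]; R:fork[blocks] ⇒ blocked
  3. E → T ← U — T:collider[blocks] ⇒ blocked
All paths are blocked; E ⊥ U | {B, R} holds.

Yes — E and U are d-separated given {B, R}.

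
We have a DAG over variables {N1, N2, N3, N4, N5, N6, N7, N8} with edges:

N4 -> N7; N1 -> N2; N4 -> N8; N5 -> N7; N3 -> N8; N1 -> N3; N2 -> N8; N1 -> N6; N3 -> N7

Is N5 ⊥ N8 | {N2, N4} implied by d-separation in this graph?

There are 3 undirected paths between N5 and N8; checking each against the conditioning set {N2, N4}:
Path 1: N5 → N7 ← N4 → N8
  N7 is a collider here and neither N7 nor any of its descendants is conditioned on, so the collider stays closed — the path is blocked at N7.
Path 2: N5 → N7 ← N3 → N8
  N7 is a collider here and neither N7 nor any of its descendants is conditioned on, so the collider stays closed — the path is blocked at N7.
Path 3: N5 → N7 ← N3 ← N1 → N2 → N8
  N7 is a collider here and neither N7 nor any of its descendants is conditioned on, so the collider stays closed — the path is blocked at N7.
Every path is blocked, so N5 and N8 are d-separated given {N2, N4}.

Yes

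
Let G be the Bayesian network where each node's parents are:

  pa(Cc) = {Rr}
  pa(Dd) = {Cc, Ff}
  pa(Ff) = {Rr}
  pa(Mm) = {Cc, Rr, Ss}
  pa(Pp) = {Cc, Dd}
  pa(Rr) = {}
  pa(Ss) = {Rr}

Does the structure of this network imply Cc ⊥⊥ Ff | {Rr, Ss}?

5 paths connect Cc and Ff; each must be blocked for d-separation to hold:
  1. Cc ← Rr → Ff — Rr:fork[blocks] ⇒ blocked
  2. Cc → Pp ← Dd ← Ff — Pp:collider[blocks]; Dd:chain[open] ⇒ blocked
  3. Cc → Mm ← Rr → Ff — Mm:collider[blocks]; Rr:fork[blocks] ⇒ blocked
  4. Cc → Mm ← Ss ← Rr → Ff — Mm:collider[blocks]; Ss:chain[blocks]; Rr:fork[blocks] ⇒ blocked
  5. Cc → Dd ← Ff — Dd:collider[blocks] ⇒ blocked
All paths are blocked; Cc ⊥ Ff | {Rr, Ss} holds.

Yes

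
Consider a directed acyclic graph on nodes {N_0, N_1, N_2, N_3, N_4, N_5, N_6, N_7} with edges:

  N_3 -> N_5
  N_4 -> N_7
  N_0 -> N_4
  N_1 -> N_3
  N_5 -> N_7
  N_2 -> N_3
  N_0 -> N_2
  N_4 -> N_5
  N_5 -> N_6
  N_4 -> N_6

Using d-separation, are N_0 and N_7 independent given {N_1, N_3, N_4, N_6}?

Yes

6 paths connect N_0 and N_7; each must be blocked for d-separation to hold:
Path 1: N_0 → N_4 → N_6 ← N_5 → N_7
  N_4 is a chain here and N_4 is conditioned on, so the path is blocked at N_4.
Path 2: N_0 → N_4 → N_7
  N_4 is a chain here and N_4 is conditioned on, so the path is blocked at N_4.
Path 3: N_0 → N_4 → N_5 → N_7
  N_4 is a chain here and N_4 is conditioned on, so the path is blocked at N_4.
Path 4: N_0 → N_2 → N_3 → N_5 → N_6 ← N_4 → N_7
  N_3 is a chain here and N_3 is conditioned on, so the path is blocked at N_3.
Path 5: N_0 → N_2 → N_3 → N_5 ← N_4 → N_7
  N_3 is a chain here and N_3 is conditioned on, so the path is blocked at N_3.
Path 6: N_0 → N_2 → N_3 → N_5 → N_7
  N_3 is a chain here and N_3 is conditioned on, so the path is blocked at N_3.
All paths are blocked; N_0 ⊥ N_7 | {N_1, N_3, N_4, N_6} holds.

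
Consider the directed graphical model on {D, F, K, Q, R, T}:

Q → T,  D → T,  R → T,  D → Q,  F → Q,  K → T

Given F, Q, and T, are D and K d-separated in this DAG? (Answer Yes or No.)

No

2 paths connect D and K; each must be blocked for d-separation to hold:
Path 1: D → T ← K
  T is a collider and T is conditioned on, which opens it — no node blocks this path, so it is active.
Path 2: D → Q → T ← K
  Q is a chain here and Q is conditioned on, so the path is blocked at Q.
At least one path is unblocked, so d-separation fails.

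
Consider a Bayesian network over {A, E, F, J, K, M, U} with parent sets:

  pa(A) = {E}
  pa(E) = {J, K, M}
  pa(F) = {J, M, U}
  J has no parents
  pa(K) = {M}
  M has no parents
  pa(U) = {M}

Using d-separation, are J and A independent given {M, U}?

No

There are 5 undirected paths between J and A; checking each against the conditioning set {M, U}:
Path 1: J → F ← M → K → E → A
  F is a collider here and neither F nor any of its descendants is conditioned on, so the collider stays closed — the path is blocked at F.
Path 2: J → F ← M → E → A
  F is a collider here and neither F nor any of its descendants is conditioned on, so the collider stays closed — the path is blocked at F.
Path 3: J → F ← U ← M → K → E → A
  F is a collider here and neither F nor any of its descendants is conditioned on, so the collider stays closed — the path is blocked at F.
Path 4: J → F ← U ← M → E → A
  F is a collider here and neither F nor any of its descendants is conditioned on, so the collider stays closed — the path is blocked at F.
Path 5: J → E → A
  E is a chain and E is not conditioned on — no node blocks this path, so it is active.
Since the path J → E → A is active, J and A are not d-separated given {M, U}.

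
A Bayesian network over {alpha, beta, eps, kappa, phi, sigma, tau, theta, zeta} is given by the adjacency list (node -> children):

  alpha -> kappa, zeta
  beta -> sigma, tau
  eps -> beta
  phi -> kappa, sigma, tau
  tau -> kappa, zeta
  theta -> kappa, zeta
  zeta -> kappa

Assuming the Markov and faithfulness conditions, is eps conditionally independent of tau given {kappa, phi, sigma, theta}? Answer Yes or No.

No

Enumerating the 6 paths from eps to tau and testing each for blocking by {kappa, phi, sigma, theta}:
  1. eps → beta → sigma ← phi → tau — beta:chain[open]; sigma:collider[open]; phi:fork[blocks] ⇒ blocked
  2. eps → beta → sigma ← phi → kappa ← alpha → zeta ← tau — beta:chain[open]; sigma:collider[open]; phi:fork[blocks]; kappa:collider[open]; alpha:fork[open]; zeta:collider[open] ⇒ blocked
  3. eps → beta → sigma ← phi → kappa ← zeta ← tau — beta:chain[open]; sigma:collider[open]; phi:fork[blocks]; kappa:collider[open]; zeta:chain[open] ⇒ blocked
  4. eps → beta → sigma ← phi → kappa ← theta → zeta ← tau — beta:chain[open]; sigma:collider[open]; phi:fork[blocks]; kappa:collider[open]; theta:fork[blocks]; zeta:collider[open] ⇒ blocked
  5. eps → beta → sigma ← phi → kappa ← tau — beta:chain[open]; sigma:collider[open]; phi:fork[blocks]; kappa:collider[open] ⇒ blocked
  6. eps → beta → tau — beta:chain[open] ⇒ active
At least one path is unblocked, so d-separation fails.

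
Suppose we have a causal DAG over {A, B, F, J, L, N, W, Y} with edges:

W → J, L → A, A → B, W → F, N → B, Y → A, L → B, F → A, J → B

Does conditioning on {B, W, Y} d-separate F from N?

No

3 paths connect F and N; each must be blocked for d-separation to hold:
Path 1: F → A → B ← N
  A is a chain and A is not conditioned on; B is a collider and B is conditioned on, which opens it — no node blocks this path, so it is active.
Path 2: F → A ← L → B ← N
  A is a collider and its descendant B is conditioned on, which opens it; L is a fork and L is not conditioned on; B is a collider and B is conditioned on, which opens it — no node blocks this path, so it is active.
Path 3: F ← W → J → B ← N
  W is a fork here and W is conditioned on, so the path is blocked at W.
Since the path F → A → B ← N is active, F and N are not d-separated given {B, W, Y}.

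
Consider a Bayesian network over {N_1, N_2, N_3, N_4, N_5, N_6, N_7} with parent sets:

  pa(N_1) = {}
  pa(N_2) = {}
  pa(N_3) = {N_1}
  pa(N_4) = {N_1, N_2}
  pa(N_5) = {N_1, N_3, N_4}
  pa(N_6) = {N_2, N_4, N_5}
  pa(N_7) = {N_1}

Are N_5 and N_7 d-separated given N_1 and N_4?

Yes

There are 5 undirected paths between N_5 and N_7; checking each against the conditioning set {N_1, N_4}:
Path 1: N_5 → N_6 ← N_2 → N_4 ← N_1 → N_7
  N_6 is a collider here and neither N_6 nor any of its descendants is conditioned on, so the collider stays closed — the path is blocked at N_6.
Path 2: N_5 → N_6 ← N_4 ← N_1 → N_7
  N_6 is a collider here and neither N_6 nor any of its descendants is conditioned on, so the collider stays closed — the path is blocked at N_6.
Path 3: N_5 ← N_1 → N_7
  N_1 is a fork here and N_1 is conditioned on, so the path is blocked at N_1.
Path 4: N_5 ← N_3 ← N_1 → N_7
  N_1 is a fork here and N_1 is conditioned on, so the path is blocked at N_1.
Path 5: N_5 ← N_4 ← N_1 → N_7
  N_4 is a chain here and N_4 is conditioned on, so the path is blocked at N_4.
Since every path is blocked, d-separation holds.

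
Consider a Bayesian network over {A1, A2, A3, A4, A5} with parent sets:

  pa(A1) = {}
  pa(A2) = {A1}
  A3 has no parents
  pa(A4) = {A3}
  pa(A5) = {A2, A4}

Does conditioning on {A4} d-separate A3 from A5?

Only one path connects A3 and A5:
  1. A3 → A4 → A5 — A4:chain[blocks] ⇒ blocked
Since every path is blocked, d-separation holds.

Yes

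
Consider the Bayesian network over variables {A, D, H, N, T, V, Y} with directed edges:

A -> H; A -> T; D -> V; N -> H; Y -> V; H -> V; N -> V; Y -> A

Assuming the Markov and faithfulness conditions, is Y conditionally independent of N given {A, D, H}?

Yes

Enumerating the 4 paths from Y to N and testing each for blocking by {A, D, H}:
  1. Y → A → H → V ← N — A:chain[blocks]; H:chain[blocks]; V:collider[blocks] ⇒ blocked
  2. Y → A → H ← N — A:chain[blocks]; H:collider[open] ⇒ blocked
  3. Y → V ← N — V:collider[blocks] ⇒ blocked
  4. Y → V ← H ← N — V:collider[blocks]; H:chain[blocks] ⇒ blocked
All paths are blocked; Y ⊥ N | {A, D, H} holds.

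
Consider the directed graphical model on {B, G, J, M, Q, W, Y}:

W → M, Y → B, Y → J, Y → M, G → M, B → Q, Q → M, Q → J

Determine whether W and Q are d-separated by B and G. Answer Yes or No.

We examine all 3 paths between W and Q:
Path 1: W → M ← Q
  M is a collider here and neither M nor any of its descendants is conditioned on, so the collider stays closed — the path is blocked at M.
Path 2: W → M ← Y → B → Q
  M is a collider here and neither M nor any of its descendants is conditioned on, so the collider stays closed — the path is blocked at M.
Path 3: W → M ← Y → J ← Q
  M is a collider here and neither M nor any of its descendants is conditioned on, so the collider stays closed — the path is blocked at M.
All paths are blocked; W ⊥ Q | {B, G} holds.

Yes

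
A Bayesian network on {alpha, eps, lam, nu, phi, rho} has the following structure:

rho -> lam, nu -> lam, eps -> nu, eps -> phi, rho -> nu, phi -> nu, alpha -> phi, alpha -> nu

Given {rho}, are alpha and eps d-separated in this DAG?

Yes

There are 4 undirected paths between alpha and eps; checking each against the conditioning set {rho}:
Path 1: alpha → nu ← phi ← eps
  nu is a collider here and neither nu nor any of its descendants is conditioned on, so the collider stays closed — the path is blocked at nu.
Path 2: alpha → nu ← eps
  nu is a collider here and neither nu nor any of its descendants is conditioned on, so the collider stays closed — the path is blocked at nu.
Path 3: alpha → phi → nu ← eps
  nu is a collider here and neither nu nor any of its descendants is conditioned on, so the collider stays closed — the path is blocked at nu.
Path 4: alpha → phi ← eps
  phi is a collider here and neither phi nor any of its descendants is conditioned on, so the collider stays closed — the path is blocked at phi.
Every path is blocked, so alpha and eps are d-separated given {rho}.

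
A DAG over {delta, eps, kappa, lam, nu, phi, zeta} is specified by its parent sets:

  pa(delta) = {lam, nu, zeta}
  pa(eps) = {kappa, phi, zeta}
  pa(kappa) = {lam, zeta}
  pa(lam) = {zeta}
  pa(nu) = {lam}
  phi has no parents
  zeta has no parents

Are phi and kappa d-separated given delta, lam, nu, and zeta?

Yes

We examine all 5 paths between phi and kappa:
Path 1: phi → eps ← kappa
  eps is a collider here and neither eps nor any of its descendants is conditioned on, so the collider stays closed — the path is blocked at eps.
Path 2: phi → eps ← zeta → lam → kappa
  eps is a collider here and neither eps nor any of its descendants is conditioned on, so the collider stays closed — the path is blocked at eps.
Path 3: phi → eps ← zeta → kappa
  eps is a collider here and neither eps nor any of its descendants is conditioned on, so the collider stays closed — the path is blocked at eps.
Path 4: phi → eps ← zeta → delta ← lam → kappa
  eps is a collider here and neither eps nor any of its descendants is conditioned on, so the collider stays closed — the path is blocked at eps.
Path 5: phi → eps ← zeta → delta ← nu ← lam → kappa
  eps is a collider here and neither eps nor any of its descendants is conditioned on, so the collider stays closed — the path is blocked at eps.
Every path is blocked, so phi and kappa are d-separated given {delta, lam, nu, zeta}.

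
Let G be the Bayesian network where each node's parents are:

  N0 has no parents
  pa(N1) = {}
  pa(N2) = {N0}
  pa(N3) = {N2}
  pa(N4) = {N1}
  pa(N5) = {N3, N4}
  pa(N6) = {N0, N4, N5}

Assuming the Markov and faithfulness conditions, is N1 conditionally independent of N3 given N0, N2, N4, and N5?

Enumerating the 4 paths from N1 to N3 and testing each for blocking by {N0, N2, N4, N5}:
  1. N1 → N4 → N5 ← N3 — N4:chain[blocks]; N5:collider[open] ⇒ blocked
  2. N1 → N4 → N5 → N6 ← N0 → N2 → N3 — N4:chain[blocks]; N5:chain[blocks]; N6:collider[blocks]; N0:fork[blocks]; N2:chain[blocks] ⇒ blocked
  3. N1 → N4 → N6 ← N5 ← N3 — N4:chain[blocks]; N6:collider[blocks]; N5:chain[blocks] ⇒ blocked
  4. N1 → N4 → N6 ← N0 → N2 → N3 — N4:chain[blocks]; N6:collider[blocks]; N0:fork[blocks]; N2:chain[blocks] ⇒ blocked
Since every path is blocked, d-separation holds.

Yes — N1 and N3 are d-separated given {N0, N2, N4, N5}.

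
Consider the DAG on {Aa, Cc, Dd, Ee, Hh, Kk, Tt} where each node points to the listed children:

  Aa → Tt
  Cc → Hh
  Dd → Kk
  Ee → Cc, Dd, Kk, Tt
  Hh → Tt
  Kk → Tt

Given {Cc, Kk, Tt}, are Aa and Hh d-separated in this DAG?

We examine all 4 paths between Aa and Hh:
Path 1: Aa → Tt ← Kk ← Dd ← Ee → Cc → Hh
  Kk is a chain here and Kk is conditioned on, so the path is blocked at Kk.
Path 2: Aa → Tt ← Kk ← Ee → Cc → Hh
  Kk is a chain here and Kk is conditioned on, so the path is blocked at Kk.
Path 3: Aa → Tt ← Ee → Cc → Hh
  Cc is a chain here and Cc is conditioned on, so the path is blocked at Cc.
Path 4: Aa → Tt ← Hh
  Tt is a collider and Tt is conditioned on, which opens it — no node blocks this path, so it is active.
Because an active path exists, Aa and Hh are not d-separated.

No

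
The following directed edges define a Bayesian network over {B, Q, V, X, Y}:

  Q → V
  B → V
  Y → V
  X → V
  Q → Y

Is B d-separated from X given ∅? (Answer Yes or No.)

Yes

There is one path between B and X:
Path 1: B → V ← X
  V is a collider here and neither V nor any of its descendants is conditioned on, so the collider stays closed — the path is blocked at V.
All paths are blocked; B ⊥ X | ∅ holds.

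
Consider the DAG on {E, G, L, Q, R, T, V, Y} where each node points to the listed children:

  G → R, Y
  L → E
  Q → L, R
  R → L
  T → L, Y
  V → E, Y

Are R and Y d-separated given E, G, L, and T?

5 paths connect R and Y; each must be blocked for d-separation to hold:
Path 1: R ← Q → L → E ← V → Y
  L is a chain here and L is conditioned on, so the path is blocked at L.
Path 2: R ← Q → L ← T → Y
  T is a fork here and T is conditioned on, so the path is blocked at T.
Path 3: R → L → E ← V → Y
  L is a chain here and L is conditioned on, so the path is blocked at L.
Path 4: R → L ← T → Y
  T is a fork here and T is conditioned on, so the path is blocked at T.
Path 5: R ← G → Y
  G is a fork here and G is conditioned on, so the path is blocked at G.
Since every path is blocked, d-separation holds.

Yes — R and Y are d-separated given {E, G, L, T}.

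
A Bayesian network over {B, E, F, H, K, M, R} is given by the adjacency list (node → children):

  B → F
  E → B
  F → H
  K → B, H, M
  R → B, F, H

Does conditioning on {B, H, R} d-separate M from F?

No — M and F are not d-separated given {B, H, R}.

6 paths connect M and F; each must be blocked for d-separation to hold:
Path 1: M ← K → B ← R → H ← F
  R is a fork here and R is conditioned on, so the path is blocked at R.
Path 2: M ← K → B ← R → F
  R is a fork here and R is conditioned on, so the path is blocked at R.
Path 3: M ← K → B → F
  B is a chain here and B is conditioned on, so the path is blocked at B.
Path 4: M ← K → H ← R → B → F
  R is a fork here and R is conditioned on, so the path is blocked at R.
Path 5: M ← K → H ← R → F
  R is a fork here and R is conditioned on, so the path is blocked at R.
Path 6: M ← K → H ← F
  K is a fork and K is not conditioned on; H is a collider and H is conditioned on, which opens it — no node blocks this path, so it is active.
Because an active path exists, M and F are not d-separated.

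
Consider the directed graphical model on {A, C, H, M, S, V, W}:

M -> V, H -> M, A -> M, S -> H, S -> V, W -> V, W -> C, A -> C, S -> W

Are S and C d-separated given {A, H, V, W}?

Yes — S and C are d-separated given {A, H, V, W}.

Enumerating the 6 paths from S to C and testing each for blocking by {A, H, V, W}:
Path 1: S → W → V ← M ← A → C
  W is a chain here and W is conditioned on, so the path is blocked at W.
Path 2: S → W → C
  W is a chain here and W is conditioned on, so the path is blocked at W.
Path 3: S → V ← W → C
  W is a fork here and W is conditioned on, so the path is blocked at W.
Path 4: S → V ← M ← A → C
  A is a fork here and A is conditioned on, so the path is blocked at A.
Path 5: S → H → M → V ← W → C
  H is a chain here and H is conditioned on, so the path is blocked at H.
Path 6: S → H → M ← A → C
  H is a chain here and H is conditioned on, so the path is blocked at H.
All paths are blocked; S ⊥ C | {A, H, V, W} holds.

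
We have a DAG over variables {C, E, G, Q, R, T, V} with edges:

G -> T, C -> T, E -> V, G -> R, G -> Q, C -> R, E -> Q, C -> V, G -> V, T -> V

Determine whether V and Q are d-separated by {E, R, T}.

There are 6 undirected paths between V and Q; checking each against the conditioning set {E, R, T}:
Path 1: V ← T ← C → R ← G → Q
  T is a chain here and T is conditioned on, so the path is blocked at T.
Path 2: V ← T ← G → Q
  T is a chain here and T is conditioned on, so the path is blocked at T.
Path 3: V ← C → R ← G → Q
  C is a fork and C is not conditioned on; R is a collider and R is conditioned on, which opens it; G is a fork and G is not conditioned on — no node blocks this path, so it is active.
Path 4: V ← C → T ← G → Q
  C is a fork and C is not conditioned on; T is a collider and T is conditioned on, which opens it; G is a fork and G is not conditioned on — no node blocks this path, so it is active.
Path 5: V ← E → Q
  E is a fork here and E is conditioned on, so the path is blocked at E.
Path 6: V ← G → Q
  G is a fork and G is not conditioned on — no node blocks this path, so it is active.
Since the path V ← C → R ← G → Q is active, V and Q are not d-separated given {E, R, T}.

No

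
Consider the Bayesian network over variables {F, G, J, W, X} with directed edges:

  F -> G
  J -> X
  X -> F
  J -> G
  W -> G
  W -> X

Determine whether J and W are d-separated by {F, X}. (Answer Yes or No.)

No — J and W are not d-separated given {F, X}.

4 paths connect J and W; each must be blocked for d-separation to hold:
Path 1: J → X → F → G ← W
  X is a chain here and X is conditioned on, so the path is blocked at X.
Path 2: J → X ← W
  X is a collider and X is conditioned on, which opens it — no node blocks this path, so it is active.
Path 3: J → G ← F ← X ← W
  G is a collider here and neither G nor any of its descendants is conditioned on, so the collider stays closed — the path is blocked at G.
Path 4: J → G ← W
  G is a collider here and neither G nor any of its descendants is conditioned on, so the collider stays closed — the path is blocked at G.
Because an active path exists, J and W are not d-separated.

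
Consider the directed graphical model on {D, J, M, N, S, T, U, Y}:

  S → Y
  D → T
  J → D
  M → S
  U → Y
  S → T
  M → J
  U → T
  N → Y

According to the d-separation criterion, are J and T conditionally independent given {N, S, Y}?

There are 3 undirected paths between J and T; checking each against the conditioning set {N, S, Y}:
  1. J ← M → S → Y ← U → T — M:fork[open]; S:chain[blocks]; Y:collider[open]; U:fork[open] ⇒ blocked
  2. J ← M → S → T — M:fork[open]; S:chain[blocks] ⇒ blocked
  3. J → D → T — D:chain[open] ⇒ active
Because an active path exists, J and T are not d-separated.

No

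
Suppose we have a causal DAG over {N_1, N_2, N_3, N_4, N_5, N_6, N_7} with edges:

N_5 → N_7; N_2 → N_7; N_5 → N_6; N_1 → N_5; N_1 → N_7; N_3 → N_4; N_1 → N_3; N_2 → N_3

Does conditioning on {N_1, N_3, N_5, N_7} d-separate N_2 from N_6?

There are 4 undirected paths between N_2 and N_6; checking each against the conditioning set {N_1, N_3, N_5, N_7}:
  1. N_2 → N_7 ← N_5 → N_6 — N_7:collider[open]; N_5:fork[blocks] ⇒ blocked
  2. N_2 → N_7 ← N_1 → N_5 → N_6 — N_7:collider[open]; N_1:fork[blocks]; N_5:chain[blocks] ⇒ blocked
  3. N_2 → N_3 ← N_1 → N_7 ← N_5 → N_6 — N_3:collider[open]; N_1:fork[blocks]; N_7:collider[open]; N_5:fork[blocks] ⇒ blocked
  4. N_2 → N_3 ← N_1 → N_5 → N_6 — N_3:collider[open]; N_1:fork[blocks]; N_5:chain[blocks] ⇒ blocked
Since every path is blocked, d-separation holds.

Yes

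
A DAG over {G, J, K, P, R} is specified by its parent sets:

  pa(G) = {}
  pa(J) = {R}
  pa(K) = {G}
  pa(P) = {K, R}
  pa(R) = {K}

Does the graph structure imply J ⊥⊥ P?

Enumerating the 2 paths from J to P and testing each for blocking by ∅:
  1. J ← R ← K → P — R:chain[open]; K:fork[open] ⇒ active
  2. J ← R → P — R:fork[open] ⇒ active
Since the path J ← R ← K → P is active, J and P are not d-separated given ∅.

No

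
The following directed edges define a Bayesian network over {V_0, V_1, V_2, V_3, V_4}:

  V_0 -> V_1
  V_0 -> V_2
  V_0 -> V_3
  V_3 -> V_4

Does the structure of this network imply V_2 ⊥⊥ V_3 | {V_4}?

The only undirected path from V_2 to V_3 is:
Path 1: V_2 ← V_0 → V_3
  V_0 is a fork and V_0 is not conditioned on — no node blocks this path, so it is active.
Because an active path exists, V_2 and V_3 are not d-separated.

No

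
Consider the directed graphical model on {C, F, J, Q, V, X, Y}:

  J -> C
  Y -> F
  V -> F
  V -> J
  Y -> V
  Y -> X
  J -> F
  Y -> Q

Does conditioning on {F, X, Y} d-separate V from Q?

There are 3 undirected paths between V and Q; checking each against the conditioning set {F, X, Y}:
Path 1: V → J → F ← Y → Q
  Y is a fork here and Y is conditioned on, so the path is blocked at Y.
Path 2: V ← Y → Q
  Y is a fork here and Y is conditioned on, so the path is blocked at Y.
Path 3: V → F ← Y → Q
  Y is a fork here and Y is conditioned on, so the path is blocked at Y.
Since every path is blocked, d-separation holds.

Yes — V and Q are d-separated given {F, X, Y}.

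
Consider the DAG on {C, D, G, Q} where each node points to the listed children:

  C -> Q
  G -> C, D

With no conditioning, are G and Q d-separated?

No — G and Q are not d-separated given ∅.

There is one path between G and Q:
  1. G → C → Q — C:chain[open] ⇒ active
Since the path G → C → Q is active, G and Q are not d-separated given ∅.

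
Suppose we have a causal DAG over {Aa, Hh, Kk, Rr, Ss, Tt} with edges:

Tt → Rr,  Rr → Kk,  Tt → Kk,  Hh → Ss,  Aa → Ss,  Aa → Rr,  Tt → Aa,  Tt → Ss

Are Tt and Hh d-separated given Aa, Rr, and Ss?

No

4 paths connect Tt and Hh; each must be blocked for d-separation to hold:
Path 1: Tt → Rr ← Aa → Ss ← Hh
  Aa is a fork here and Aa is conditioned on, so the path is blocked at Aa.
Path 2: Tt → Aa → Ss ← Hh
  Aa is a chain here and Aa is conditioned on, so the path is blocked at Aa.
Path 3: Tt → Kk ← Rr ← Aa → Ss ← Hh
  Kk is a collider here and neither Kk nor any of its descendants is conditioned on, so the collider stays closed — the path is blocked at Kk.
Path 4: Tt → Ss ← Hh
  Ss is a collider and Ss is conditioned on, which opens it — no node blocks this path, so it is active.
At least one path is unblocked, so d-separation fails.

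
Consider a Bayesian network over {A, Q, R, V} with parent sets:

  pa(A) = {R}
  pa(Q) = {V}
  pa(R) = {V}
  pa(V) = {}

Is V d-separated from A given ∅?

There is one path between V and A:
  1. V → R → A — R:chain[open] ⇒ active
Because an active path exists, V and A are not d-separated.

No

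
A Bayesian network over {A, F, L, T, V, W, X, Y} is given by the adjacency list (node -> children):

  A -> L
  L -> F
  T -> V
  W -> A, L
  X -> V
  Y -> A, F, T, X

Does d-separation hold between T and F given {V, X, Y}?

There are 6 undirected paths between T and F; checking each against the conditioning set {V, X, Y}:
  1. T → V ← X ← Y → F — V:collider[open]; X:chain[blocks]; Y:fork[blocks] ⇒ blocked
  2. T → V ← X ← Y → A → L → F — V:collider[open]; X:chain[blocks]; Y:fork[blocks]; A:chain[open]; L:chain[open] ⇒ blocked
  3. T → V ← X ← Y → A ← W → L → F — V:collider[open]; X:chain[blocks]; Y:fork[blocks]; A:collider[blocks]; W:fork[open]; L:chain[open] ⇒ blocked
  4. T ← Y → F — Y:fork[blocks] ⇒ blocked
  5. T ← Y → A → L → F — Y:fork[blocks]; A:chain[open]; L:chain[open] ⇒ blocked
  6. T ← Y → A ← W → L → F — Y:fork[blocks]; A:collider[blocks]; W:fork[open]; L:chain[open] ⇒ blocked
All paths are blocked; T ⊥ F | {V, X, Y} holds.

Yes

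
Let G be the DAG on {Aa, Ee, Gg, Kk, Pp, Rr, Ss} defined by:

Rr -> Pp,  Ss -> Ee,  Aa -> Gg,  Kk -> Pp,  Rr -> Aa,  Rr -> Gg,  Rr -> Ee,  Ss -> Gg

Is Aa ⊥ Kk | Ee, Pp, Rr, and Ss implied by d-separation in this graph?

We examine all 3 paths between Aa and Kk:
Path 1: Aa → Gg ← Ss → Ee ← Rr → Pp ← Kk
  Gg is a collider here and neither Gg nor any of its descendants is conditioned on, so the collider stays closed — the path is blocked at Gg.
Path 2: Aa → Gg ← Rr → Pp ← Kk
  Gg is a collider here and neither Gg nor any of its descendants is conditioned on, so the collider stays closed — the path is blocked at Gg.
Path 3: Aa ← Rr → Pp ← Kk
  Rr is a fork here and Rr is conditioned on, so the path is blocked at Rr.
All paths are blocked; Aa ⊥ Kk | {Ee, Pp, Rr, Ss} holds.

Yes — Aa and Kk are d-separated given {Ee, Pp, Rr, Ss}.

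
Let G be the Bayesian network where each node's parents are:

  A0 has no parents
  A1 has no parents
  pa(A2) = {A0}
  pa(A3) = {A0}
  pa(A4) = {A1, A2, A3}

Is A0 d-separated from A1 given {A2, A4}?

No — A0 and A1 are not d-separated given {A2, A4}.

We examine all 2 paths between A0 and A1:
Path 1: A0 → A3 → A4 ← A1
  A3 is a chain and A3 is not conditioned on; A4 is a collider and A4 is conditioned on, which opens it — no node blocks this path, so it is active.
Path 2: A0 → A2 → A4 ← A1
  A2 is a chain here and A2 is conditioned on, so the path is blocked at A2.
Since the path A0 → A3 → A4 ← A1 is active, A0 and A1 are not d-separated given {A2, A4}.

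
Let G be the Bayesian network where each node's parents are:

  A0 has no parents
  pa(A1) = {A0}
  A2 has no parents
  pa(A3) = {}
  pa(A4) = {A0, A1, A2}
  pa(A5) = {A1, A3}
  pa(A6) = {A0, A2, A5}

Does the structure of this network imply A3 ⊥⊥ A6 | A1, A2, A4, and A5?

There are 5 undirected paths between A3 and A6; checking each against the conditioning set {A1, A2, A4, A5}:
  1. A3 → A5 → A6 — A5:chain[blocks] ⇒ blocked
  2. A3 → A5 ← A1 ← A0 → A4 ← A2 → A6 — A5:collider[open]; A1:chain[blocks]; A0:fork[open]; A4:collider[open]; A2:fork[blocks] ⇒ blocked
  3. A3 → A5 ← A1 ← A0 → A6 — A5:collider[open]; A1:chain[blocks]; A0:fork[open] ⇒ blocked
  4. A3 → A5 ← A1 → A4 ← A0 → A6 — A5:collider[open]; A1:fork[blocks]; A4:collider[open]; A0:fork[open] ⇒ blocked
  5. A3 → A5 ← A1 → A4 ← A2 → A6 — A5:collider[open]; A1:fork[blocks]; A4:collider[open]; A2:fork[blocks] ⇒ blocked
All paths are blocked; A3 ⊥ A6 | {A1, A2, A4, A5} holds.

Yes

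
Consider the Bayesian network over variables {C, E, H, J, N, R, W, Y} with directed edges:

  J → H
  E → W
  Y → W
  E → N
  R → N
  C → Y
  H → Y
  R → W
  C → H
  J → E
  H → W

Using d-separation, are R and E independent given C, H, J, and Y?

Yes

There are 5 undirected paths between R and E; checking each against the conditioning set {C, H, J, Y}:
Path 1: R → W ← Y ← C → H ← J → E
  W is a collider here and neither W nor any of its descendants is conditioned on, so the collider stays closed — the path is blocked at W.
Path 2: R → W ← Y ← H ← J → E
  W is a collider here and neither W nor any of its descendants is conditioned on, so the collider stays closed — the path is blocked at W.
Path 3: R → W ← H ← J → E
  W is a collider here and neither W nor any of its descendants is conditioned on, so the collider stays closed — the path is blocked at W.
Path 4: R → W ← E
  W is a collider here and neither W nor any of its descendants is conditioned on, so the collider stays closed — the path is blocked at W.
Path 5: R → N ← E
  N is a collider here and neither N nor any of its descendants is conditioned on, so the collider stays closed — the path is blocked at N.
Every path is blocked, so R and E are d-separated given {C, H, J, Y}.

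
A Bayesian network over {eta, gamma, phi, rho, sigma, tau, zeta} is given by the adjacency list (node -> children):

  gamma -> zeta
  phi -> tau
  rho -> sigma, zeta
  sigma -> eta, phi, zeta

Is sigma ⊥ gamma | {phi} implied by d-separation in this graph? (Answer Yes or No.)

2 paths connect sigma and gamma; each must be blocked for d-separation to hold:
  1. sigma ← rho → zeta ← gamma — rho:fork[open]; zeta:collider[blocks] ⇒ blocked
  2. sigma → zeta ← gamma — zeta:collider[blocks] ⇒ blocked
Since every path is blocked, d-separation holds.

Yes — sigma and gamma are d-separated given {phi}.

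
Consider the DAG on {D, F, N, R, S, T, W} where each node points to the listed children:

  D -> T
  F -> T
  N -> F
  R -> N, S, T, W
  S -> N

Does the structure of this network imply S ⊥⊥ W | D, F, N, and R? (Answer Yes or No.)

Enumerating the 3 paths from S to W and testing each for blocking by {D, F, N, R}:
Path 1: S → N ← R → W
  R is a fork here and R is conditioned on, so the path is blocked at R.
Path 2: S → N → F → T ← R → W
  N is a chain here and N is conditioned on, so the path is blocked at N.
Path 3: S ← R → W
  R is a fork here and R is conditioned on, so the path is blocked at R.
All paths are blocked; S ⊥ W | {D, F, N, R} holds.

Yes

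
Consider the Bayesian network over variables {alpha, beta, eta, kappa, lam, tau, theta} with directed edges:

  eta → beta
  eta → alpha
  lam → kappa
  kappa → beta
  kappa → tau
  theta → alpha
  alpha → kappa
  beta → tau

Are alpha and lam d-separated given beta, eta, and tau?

There are 3 undirected paths between alpha and lam; checking each against the conditioning set {beta, eta, tau}:
Path 1: alpha → kappa ← lam
  kappa is a collider and its descendant tau is conditioned on, which opens it — no node blocks this path, so it is active.
Path 2: alpha ← eta → beta → tau ← kappa ← lam
  eta is a fork here and eta is conditioned on, so the path is blocked at eta.
Path 3: alpha ← eta → beta ← kappa ← lam
  eta is a fork here and eta is conditioned on, so the path is blocked at eta.
Because an active path exists, alpha and lam are not d-separated.

No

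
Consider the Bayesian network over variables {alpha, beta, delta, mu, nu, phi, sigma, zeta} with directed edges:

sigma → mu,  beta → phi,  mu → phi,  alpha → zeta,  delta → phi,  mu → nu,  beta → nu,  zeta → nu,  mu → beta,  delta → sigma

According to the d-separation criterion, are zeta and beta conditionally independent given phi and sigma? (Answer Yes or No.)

Enumerating the 4 paths from zeta to beta and testing each for blocking by {phi, sigma}:
  1. zeta → nu ← mu → phi ← beta — nu:collider[blocks]; mu:fork[open]; phi:collider[open] ⇒ blocked
  2. zeta → nu ← mu → beta — nu:collider[blocks]; mu:fork[open] ⇒ blocked
  3. zeta → nu ← mu ← sigma ← delta → phi ← beta — nu:collider[blocks]; mu:chain[open]; sigma:chain[blocks]; delta:fork[open]; phi:collider[open] ⇒ blocked
  4. zeta → nu ← beta — nu:collider[blocks] ⇒ blocked
All paths are blocked; zeta ⊥ beta | {phi, sigma} holds.

Yes — zeta and beta are d-separated given {phi, sigma}.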